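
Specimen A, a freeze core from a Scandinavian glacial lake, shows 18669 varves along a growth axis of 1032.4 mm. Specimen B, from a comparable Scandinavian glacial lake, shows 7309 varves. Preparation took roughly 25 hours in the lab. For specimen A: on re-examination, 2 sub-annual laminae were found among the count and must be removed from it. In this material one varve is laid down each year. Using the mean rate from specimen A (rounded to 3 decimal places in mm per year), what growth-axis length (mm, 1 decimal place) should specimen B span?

Specimen A: after corrections the count is 18669 − 2 = 18667 varves.
A: Mean rate = 1032.4 mm / 18667 years ≈ 0.055 mm/yr.
Length of B = 0.055 × 7309 = 402.0 mm.

402.0 mm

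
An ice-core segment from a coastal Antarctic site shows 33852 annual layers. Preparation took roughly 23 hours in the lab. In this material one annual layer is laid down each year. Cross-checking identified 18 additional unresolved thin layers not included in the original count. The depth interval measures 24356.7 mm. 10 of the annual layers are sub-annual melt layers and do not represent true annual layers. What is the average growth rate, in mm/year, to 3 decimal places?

0.719 mm/year

After corrections the count is 33852 − 10 + 18 = 33860 annual layers.
24356.7 mm over 33860 years gives 24356.7 / 33860 ≈ 0.719 mm/year.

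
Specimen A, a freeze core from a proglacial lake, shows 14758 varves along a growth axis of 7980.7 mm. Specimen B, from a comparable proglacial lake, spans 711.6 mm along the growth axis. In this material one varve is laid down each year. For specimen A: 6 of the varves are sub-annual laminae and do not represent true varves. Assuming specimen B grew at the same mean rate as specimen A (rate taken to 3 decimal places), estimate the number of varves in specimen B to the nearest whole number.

Specimen A: after corrections the count is 14758 − 6 = 14752 varves.
A: Extension rate ≈ 7980.7 / 14752 = 0.541 mm/year.
For B, 711.6 / 0.541 = 1315.34 years ≈ 1315 varves.

1315 varves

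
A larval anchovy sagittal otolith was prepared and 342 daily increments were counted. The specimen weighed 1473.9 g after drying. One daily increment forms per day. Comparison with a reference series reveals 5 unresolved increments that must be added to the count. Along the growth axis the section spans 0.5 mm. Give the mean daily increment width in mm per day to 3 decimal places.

True daily increment count = 342 + 5 = 347.
Extension rate ≈ 0.5 / 347 = 0.001 mm per day.

0.001 mm per day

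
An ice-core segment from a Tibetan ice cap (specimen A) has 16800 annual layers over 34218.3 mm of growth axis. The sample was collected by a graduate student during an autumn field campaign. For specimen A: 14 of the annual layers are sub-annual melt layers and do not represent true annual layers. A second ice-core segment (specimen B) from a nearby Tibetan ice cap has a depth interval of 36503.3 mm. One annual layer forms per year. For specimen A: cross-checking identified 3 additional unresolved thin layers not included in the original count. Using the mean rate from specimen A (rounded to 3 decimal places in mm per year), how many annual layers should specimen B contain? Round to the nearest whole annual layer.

Specimen A: true annual layer count = 16800 − 14 + 3 = 16789.
A: 34218.3 mm over 16789 years gives 34218.3 / 16789 ≈ 2.038 mm per year.
Specimen B: 36503.3 mm / 2.038 mm per year = 17911.33 years ≈ 17911 annual layers.

17911 annual layers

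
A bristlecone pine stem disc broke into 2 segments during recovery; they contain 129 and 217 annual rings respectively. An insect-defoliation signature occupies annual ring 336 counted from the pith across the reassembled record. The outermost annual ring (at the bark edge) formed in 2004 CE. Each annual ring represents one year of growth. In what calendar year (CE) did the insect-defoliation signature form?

Total annual rings = 129 + 217 = 346.
The insect-defoliation signature sits at annual ring 336 from the pith, so 346 − 336 = 10 annual rings formed after it.
Counting back 10 years from 2004 CE places the insect-defoliation signature in 2004 − 10 = 1994 CE.

1994 CE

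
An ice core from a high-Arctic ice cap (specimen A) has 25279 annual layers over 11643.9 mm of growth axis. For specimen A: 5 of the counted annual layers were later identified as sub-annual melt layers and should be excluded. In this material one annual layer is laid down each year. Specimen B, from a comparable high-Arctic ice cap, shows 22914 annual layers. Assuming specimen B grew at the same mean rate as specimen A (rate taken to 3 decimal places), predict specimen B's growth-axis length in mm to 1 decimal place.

Specimen A: correcting the raw count gives 25279 − 5 = 25274 true annual layers.
A: Extension rate ≈ 11643.9 / 25274 = 0.461 mm per year.
B's length ≈ 0.461 × 22914 = 10563.4 mm.

10563.4 mm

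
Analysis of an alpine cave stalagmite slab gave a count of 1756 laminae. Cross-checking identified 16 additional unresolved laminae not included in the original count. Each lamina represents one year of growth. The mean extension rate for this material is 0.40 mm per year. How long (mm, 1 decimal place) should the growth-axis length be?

708.8 mm

Adjusted count: 1756 + 16 = 1772 laminae.
Length ≈ 0.40 × 1772 = 708.8 mm.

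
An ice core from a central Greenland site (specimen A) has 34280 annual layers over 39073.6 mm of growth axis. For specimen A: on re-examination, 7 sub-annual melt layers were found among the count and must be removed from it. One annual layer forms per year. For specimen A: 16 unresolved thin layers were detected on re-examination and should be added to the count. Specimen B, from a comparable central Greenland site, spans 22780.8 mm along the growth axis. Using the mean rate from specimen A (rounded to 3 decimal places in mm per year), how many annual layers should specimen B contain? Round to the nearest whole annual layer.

19983 annual layers

Specimen A: after corrections the count is 34280 − 7 + 16 = 34289 annual layers.
A: Extension rate ≈ 39073.6 / 34289 = 1.140 mm/year.
Specimen B: 22780.8 mm / 1.140 mm per year = 19983.16 years ≈ 19983 annual layers.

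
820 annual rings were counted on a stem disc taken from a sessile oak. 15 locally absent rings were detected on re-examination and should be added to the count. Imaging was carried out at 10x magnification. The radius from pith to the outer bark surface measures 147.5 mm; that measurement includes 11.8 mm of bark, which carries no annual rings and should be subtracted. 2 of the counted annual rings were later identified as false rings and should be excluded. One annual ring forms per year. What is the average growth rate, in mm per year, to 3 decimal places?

After corrections the count is 820 − 2 + 15 = 833 annual rings.
Removing the 11.8 mm offcut leaves 147.5 − 11.8 = 135.7 mm.
135.7 mm over 833 years gives 135.7 / 833 ≈ 0.163 mm per year.

0.163 mm per year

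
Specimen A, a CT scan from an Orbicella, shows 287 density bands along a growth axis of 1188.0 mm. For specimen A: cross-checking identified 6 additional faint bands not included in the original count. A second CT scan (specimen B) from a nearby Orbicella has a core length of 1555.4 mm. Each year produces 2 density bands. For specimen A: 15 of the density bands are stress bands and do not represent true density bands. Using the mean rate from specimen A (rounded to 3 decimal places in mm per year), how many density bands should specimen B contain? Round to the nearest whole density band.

Specimen A: after corrections the count is 287 − 15 + 6 = 278 density bands.
Specimen A: dividing by 2 density bands per year: 278 / 2 = 139 years.
A: 1188.0 mm over 139 years gives 1188.0 / 139 ≈ 8.547 mm/year.
B spans 1555.4 / 8.547 = 181.98 years; at 2 density bands per year that is 181.98 × 2 ≈ 364 density bands.

364 density bands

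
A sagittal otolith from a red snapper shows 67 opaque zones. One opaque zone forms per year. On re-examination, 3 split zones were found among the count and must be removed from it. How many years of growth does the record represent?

64 yr

After corrections the count is 67 − 3 = 64 opaque zones.
One opaque zone per year makes the duration 64 years.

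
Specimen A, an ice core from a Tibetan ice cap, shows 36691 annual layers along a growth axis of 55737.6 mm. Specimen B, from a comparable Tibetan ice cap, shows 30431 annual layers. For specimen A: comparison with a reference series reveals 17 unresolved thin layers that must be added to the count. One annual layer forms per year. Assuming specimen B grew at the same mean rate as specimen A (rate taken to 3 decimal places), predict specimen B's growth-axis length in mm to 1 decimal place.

Specimen A: true annual layer count = 36691 + 17 = 36708.
A: Extension rate ≈ 55737.6 / 36708 = 1.518 mm/year.
Length of B = 1.518 × 30431 = 46194.3 mm.

46194.3 mm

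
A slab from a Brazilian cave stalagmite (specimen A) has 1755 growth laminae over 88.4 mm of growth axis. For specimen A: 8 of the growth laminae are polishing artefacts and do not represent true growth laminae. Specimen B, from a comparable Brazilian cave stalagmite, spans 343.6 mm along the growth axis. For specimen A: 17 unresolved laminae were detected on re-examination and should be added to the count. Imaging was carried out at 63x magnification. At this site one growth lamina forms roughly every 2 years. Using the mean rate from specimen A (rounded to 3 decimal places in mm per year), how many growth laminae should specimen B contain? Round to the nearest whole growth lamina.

6872 growth laminae

Specimen A: after corrections the count is 1755 − 8 + 17 = 1764 growth laminae.
Specimen A: multiplying by 2 years per growth lamina: 1764 × 2 = 3528 years.
A: Extension rate ≈ 88.4 / 3528 = 0.025 mm per year.
For B, 343.6 / 0.025 = 13744.00 years; at 2 years per growth lamina that is 13744.00 / 2 ≈ 6872 growth laminae.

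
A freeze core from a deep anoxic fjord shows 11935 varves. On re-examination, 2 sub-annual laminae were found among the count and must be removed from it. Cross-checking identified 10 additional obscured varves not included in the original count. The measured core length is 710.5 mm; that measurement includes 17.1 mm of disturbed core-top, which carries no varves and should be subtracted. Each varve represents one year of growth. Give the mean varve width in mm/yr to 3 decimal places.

0.058 mm/yr

After corrections the count is 11935 − 2 + 10 = 11943 varves.
Removing the 17.1 mm offcut leaves 710.5 − 17.1 = 693.4 mm.
Extension rate ≈ 693.4 / 11943 = 0.058 mm/yr.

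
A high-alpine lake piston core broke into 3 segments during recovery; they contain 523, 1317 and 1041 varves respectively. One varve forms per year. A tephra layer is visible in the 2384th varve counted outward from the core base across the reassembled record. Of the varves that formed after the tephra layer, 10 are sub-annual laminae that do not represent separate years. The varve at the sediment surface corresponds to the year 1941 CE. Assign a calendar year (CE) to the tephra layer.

1454 CE

Total varves = 523 + 1317 + 1041 = 2881.
The tephra layer sits at varve 2384 from the core base, so 2881 − 2384 = 497 varves formed after it.
497 − 10 false = 487 true varves after the tephra layer.
1941 − 487 = 1454 CE.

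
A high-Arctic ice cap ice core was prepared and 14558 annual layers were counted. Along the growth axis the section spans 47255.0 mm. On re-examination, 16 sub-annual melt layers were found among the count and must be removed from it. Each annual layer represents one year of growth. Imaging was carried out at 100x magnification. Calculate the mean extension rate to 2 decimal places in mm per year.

After corrections the count is 14558 − 16 = 14542 annual layers.
Mean rate = 47255.0 mm / 14542 years ≈ 3.25 mm per year.

3.25 mm per year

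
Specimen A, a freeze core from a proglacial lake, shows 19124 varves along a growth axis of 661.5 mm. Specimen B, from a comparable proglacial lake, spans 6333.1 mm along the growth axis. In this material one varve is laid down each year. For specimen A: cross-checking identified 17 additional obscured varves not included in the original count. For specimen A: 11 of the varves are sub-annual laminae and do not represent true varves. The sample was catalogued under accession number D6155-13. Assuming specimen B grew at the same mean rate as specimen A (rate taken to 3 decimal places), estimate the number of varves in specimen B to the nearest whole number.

Specimen A: correcting the raw count gives 19124 − 11 + 17 = 19130 true varves.
A: Mean rate = 661.5 mm / 19130 years ≈ 0.035 mm per year.
For B, 6333.1 / 0.035 = 180945.71 years ≈ 180946 varves.

180946 varves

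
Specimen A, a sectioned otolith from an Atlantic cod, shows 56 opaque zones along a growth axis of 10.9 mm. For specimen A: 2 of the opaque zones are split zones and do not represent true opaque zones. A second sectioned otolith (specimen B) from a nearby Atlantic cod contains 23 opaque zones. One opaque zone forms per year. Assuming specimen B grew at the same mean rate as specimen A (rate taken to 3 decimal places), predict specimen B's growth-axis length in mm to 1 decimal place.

Specimen A: adjusted count: 56 − 2 = 54 opaque zones.
A: Mean rate = 10.9 mm / 54 years ≈ 0.202 mm/yr.
For B, 0.202 mm/year × 23 years = 4.6 mm.

4.6 mm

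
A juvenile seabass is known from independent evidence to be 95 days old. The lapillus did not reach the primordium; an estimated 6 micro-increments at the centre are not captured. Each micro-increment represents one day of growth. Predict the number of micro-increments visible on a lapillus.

89 micro-increments

Expected micro-increments over 95 days: 95.
95 − 6 missed = 89 micro-increments expected in the prepared section.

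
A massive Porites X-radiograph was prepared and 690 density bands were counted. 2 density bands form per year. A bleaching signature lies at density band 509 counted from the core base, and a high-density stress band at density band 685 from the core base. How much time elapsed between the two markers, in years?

88 yr

Separation: 685 − 509 = 176 density bands.
Dividing by 2 density bands per year: 176 / 2 = 88 years.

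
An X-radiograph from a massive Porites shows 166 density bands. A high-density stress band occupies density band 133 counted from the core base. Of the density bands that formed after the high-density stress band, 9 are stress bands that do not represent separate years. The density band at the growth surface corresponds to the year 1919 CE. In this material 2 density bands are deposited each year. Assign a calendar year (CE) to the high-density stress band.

1907 CE

166 − 133 = 33 density bands lie beyond the high-density stress band toward the growth surface.
33 − 9 false = 24 true density bands after the high-density stress band.
Dividing by 2 density bands per year: 24 / 2 = 12 years.
The density band at the growth surface is 1919 CE, so the high-density stress band dates to 1919 − 12 = 1907 CE.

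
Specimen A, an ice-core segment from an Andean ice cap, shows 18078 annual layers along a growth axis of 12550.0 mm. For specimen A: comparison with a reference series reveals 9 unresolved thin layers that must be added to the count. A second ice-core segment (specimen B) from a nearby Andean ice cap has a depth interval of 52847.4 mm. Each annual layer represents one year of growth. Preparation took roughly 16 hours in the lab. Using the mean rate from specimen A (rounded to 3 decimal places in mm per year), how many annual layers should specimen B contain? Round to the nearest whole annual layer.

76149 annual layers

Specimen A: correcting the raw count gives 18078 + 9 = 18087 true annual layers.
A: Extension rate ≈ 12550.0 / 18087 = 0.694 mm/year.
Specimen B: 52847.4 mm / 0.694 mm per year = 76148.99 years ≈ 76149 annual layers.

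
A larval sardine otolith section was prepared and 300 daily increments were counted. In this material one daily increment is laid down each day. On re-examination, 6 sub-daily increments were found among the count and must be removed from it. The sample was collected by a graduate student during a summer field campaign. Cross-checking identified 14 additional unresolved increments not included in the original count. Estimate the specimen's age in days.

308 days

True daily increment count = 300 − 6 + 14 = 308.
One daily increment per day makes the duration 308 days.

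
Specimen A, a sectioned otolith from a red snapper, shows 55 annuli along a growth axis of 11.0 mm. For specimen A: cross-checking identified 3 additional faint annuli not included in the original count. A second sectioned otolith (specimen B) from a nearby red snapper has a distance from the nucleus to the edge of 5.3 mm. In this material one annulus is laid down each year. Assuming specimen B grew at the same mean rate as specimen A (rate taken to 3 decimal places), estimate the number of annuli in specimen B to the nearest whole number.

28 annuli

Specimen A: true annulus count = 55 + 3 = 58.
A: 11.0 mm over 58 years gives 11.0 / 58 ≈ 0.190 mm per year.
Specimen B: 5.3 mm / 0.190 mm per year = 27.89 years ≈ 28 annuli.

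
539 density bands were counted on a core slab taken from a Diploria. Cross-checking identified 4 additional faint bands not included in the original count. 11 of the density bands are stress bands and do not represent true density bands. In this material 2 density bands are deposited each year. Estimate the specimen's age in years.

After corrections the count is 539 − 11 + 4 = 532 density bands.
With 2 density bands per year, 532 / 2 = 266 years.

266 years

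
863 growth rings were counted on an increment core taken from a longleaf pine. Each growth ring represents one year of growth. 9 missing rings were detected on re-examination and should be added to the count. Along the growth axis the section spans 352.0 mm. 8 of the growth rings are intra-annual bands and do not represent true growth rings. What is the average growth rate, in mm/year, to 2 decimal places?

0.41 mm/year

After corrections the count is 863 − 8 + 9 = 864 growth rings.
Extension rate ≈ 352.0 / 864 = 0.41 mm/year.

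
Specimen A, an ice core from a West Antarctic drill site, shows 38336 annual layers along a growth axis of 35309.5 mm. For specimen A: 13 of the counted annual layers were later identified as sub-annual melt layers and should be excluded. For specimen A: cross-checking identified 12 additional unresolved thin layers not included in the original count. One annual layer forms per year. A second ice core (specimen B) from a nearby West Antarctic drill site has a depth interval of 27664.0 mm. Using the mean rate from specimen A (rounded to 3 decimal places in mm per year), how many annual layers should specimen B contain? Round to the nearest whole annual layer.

Specimen A: true annual layer count = 38336 − 13 + 12 = 38335.
A: Extension rate ≈ 35309.5 / 38335 = 0.921 mm/yr.
Specimen B: 27664.0 mm / 0.921 mm per year = 30036.92 years ≈ 30037 annual layers.

30037 annual layers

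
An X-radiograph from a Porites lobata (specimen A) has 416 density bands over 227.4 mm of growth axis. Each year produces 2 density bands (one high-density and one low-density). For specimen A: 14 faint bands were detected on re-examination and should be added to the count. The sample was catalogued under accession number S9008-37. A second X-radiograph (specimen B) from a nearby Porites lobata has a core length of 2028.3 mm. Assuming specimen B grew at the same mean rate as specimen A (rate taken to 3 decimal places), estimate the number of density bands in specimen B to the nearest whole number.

Specimen A: correcting the raw count gives 416 + 14 = 430 true density bands.
Specimen A: 430 density bands at 2 per year is 430 / 2 = 215 years.
A: Extension rate ≈ 227.4 / 215 = 1.058 mm/year.
Specimen B: 2028.3 mm / 1.058 mm per year = 1917.11 years; at 2 density bands per year that is 1917.11 × 2 ≈ 3834 density bands.

3834 density bands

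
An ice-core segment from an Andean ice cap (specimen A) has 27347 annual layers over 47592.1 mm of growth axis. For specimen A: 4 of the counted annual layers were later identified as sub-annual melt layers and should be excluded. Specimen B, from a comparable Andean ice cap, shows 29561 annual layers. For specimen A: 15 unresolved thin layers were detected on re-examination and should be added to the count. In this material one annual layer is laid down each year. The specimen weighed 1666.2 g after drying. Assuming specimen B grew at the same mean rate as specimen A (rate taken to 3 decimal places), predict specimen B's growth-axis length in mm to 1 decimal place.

Specimen A: adjusted count: 27347 − 4 + 15 = 27358 annual layers.
A: 47592.1 mm over 27358 years gives 47592.1 / 27358 ≈ 1.740 mm/year.
B's length ≈ 1.740 × 29561 = 51436.1 mm.

51436.1 mm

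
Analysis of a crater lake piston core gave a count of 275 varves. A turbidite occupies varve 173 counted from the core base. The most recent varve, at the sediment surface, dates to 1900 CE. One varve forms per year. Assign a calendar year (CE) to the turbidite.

1798 CE

275 − 173 = 102 varves lie beyond the turbidite toward the sediment surface.
Counting back 102 years from 1900 CE places the turbidite in 1900 − 102 = 1798 CE.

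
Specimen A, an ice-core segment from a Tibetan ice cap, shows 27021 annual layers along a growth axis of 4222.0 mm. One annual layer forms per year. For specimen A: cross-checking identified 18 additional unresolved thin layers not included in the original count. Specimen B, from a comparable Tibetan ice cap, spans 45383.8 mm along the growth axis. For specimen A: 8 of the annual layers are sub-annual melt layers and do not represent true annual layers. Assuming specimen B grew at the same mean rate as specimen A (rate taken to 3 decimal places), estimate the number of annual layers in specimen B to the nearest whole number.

290922 annual layers

Specimen A: true annual layer count = 27021 − 8 + 18 = 27031.
A: Mean rate = 4222.0 mm / 27031 years ≈ 0.156 mm/year.
B spans 45383.8 / 0.156 = 290921.79 years ≈ 290922 annual layers.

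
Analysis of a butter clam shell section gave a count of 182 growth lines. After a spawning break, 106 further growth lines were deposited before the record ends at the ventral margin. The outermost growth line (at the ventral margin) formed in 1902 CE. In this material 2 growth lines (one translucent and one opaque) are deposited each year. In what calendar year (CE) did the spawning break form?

1849 CE

106 growth lines post-date the spawning break.
106 growth lines at 2 per year is 106 / 2 = 53 years.
The growth line at the ventral margin is 1902 CE, so the spawning break dates to 1902 − 53 = 1849 CE.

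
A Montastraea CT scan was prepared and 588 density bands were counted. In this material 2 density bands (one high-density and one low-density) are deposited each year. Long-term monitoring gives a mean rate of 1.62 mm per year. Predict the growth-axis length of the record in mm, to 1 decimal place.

Dividing by 2 density bands per year: 588 / 2 = 294 years.
Predicted length = 1.62 mm/year × 294 years = 476.3 mm.

476.3 mm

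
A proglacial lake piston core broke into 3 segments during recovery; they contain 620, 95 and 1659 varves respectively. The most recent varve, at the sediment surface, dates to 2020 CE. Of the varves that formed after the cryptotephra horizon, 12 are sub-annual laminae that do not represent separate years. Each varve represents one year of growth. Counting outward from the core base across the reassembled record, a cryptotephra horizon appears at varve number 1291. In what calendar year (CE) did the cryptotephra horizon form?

949 CE

Total varves = 620 + 95 + 1659 = 2374.
Between varve 1291 and the sediment surface there are 2374 − 1291 = 1083 varves.
1083 − 12 false = 1071 true varves after the cryptotephra horizon.
The varve at the sediment surface is 2020 CE, so the cryptotephra horizon dates to 2020 − 1071 = 949 CE.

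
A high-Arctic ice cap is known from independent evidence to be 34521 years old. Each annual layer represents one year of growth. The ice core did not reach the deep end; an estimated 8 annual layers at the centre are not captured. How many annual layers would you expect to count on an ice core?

34513 annual layers

Expected annual layers over 34521 years: 34521.
34521 − 8 missed = 34513 annual layers expected in the prepared section.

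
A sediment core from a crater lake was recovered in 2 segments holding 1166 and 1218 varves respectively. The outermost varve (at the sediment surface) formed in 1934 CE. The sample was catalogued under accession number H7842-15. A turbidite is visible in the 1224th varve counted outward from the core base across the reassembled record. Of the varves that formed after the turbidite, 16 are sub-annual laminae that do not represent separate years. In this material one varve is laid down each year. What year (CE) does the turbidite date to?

790 CE

Total varves = 1166 + 1218 = 2384.
The turbidite sits at varve 1224 from the core base, so 2384 − 1224 = 1160 varves formed after it.
Excluding 16 false varves: 1160 − 16 = 1144.
Counting back 1144 years from 1934 CE places the turbidite in 1934 − 1144 = 790 CE.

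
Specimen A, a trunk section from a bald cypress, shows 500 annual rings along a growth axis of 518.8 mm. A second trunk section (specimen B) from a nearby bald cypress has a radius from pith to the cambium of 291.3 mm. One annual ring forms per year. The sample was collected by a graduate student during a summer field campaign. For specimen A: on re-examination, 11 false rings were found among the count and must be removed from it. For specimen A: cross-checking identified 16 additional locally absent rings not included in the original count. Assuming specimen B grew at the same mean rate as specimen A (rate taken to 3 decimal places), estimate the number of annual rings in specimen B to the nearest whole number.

Specimen A: adjusted count: 500 − 11 + 16 = 505 annual rings.
A: 518.8 mm over 505 years gives 518.8 / 505 ≈ 1.027 mm per year.
Specimen B: 291.3 mm / 1.027 mm per year = 283.64 years ≈ 284 annual rings.

284 annual rings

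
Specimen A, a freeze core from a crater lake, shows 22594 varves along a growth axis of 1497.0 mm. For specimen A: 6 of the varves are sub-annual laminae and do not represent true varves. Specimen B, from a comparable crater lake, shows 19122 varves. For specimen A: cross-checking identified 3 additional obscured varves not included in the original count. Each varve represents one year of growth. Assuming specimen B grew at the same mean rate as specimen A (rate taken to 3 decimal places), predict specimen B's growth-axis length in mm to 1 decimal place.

Specimen A: adjusted count: 22594 − 6 + 3 = 22591 varves.
A: Extension rate ≈ 1497.0 / 22591 = 0.066 mm/year.
For B, 0.066 mm/year × 19122 years = 1262.1 mm.

1262.1 mm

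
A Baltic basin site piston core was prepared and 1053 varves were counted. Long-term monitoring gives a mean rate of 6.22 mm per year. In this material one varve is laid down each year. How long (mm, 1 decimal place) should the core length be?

6549.7 mm

The record spans 1053 years at 6.22 mm per year.
1053 years at 6.22 mm/year gives 6.22 × 1053 = 6549.7 mm.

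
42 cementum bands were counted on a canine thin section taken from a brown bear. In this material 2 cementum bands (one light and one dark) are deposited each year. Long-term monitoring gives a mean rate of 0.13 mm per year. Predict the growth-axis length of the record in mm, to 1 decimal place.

2.7 mm

With 2 cementum bands per year, 42 / 2 = 21 years.
Predicted length = 0.13 mm/year × 21 years = 2.7 mm.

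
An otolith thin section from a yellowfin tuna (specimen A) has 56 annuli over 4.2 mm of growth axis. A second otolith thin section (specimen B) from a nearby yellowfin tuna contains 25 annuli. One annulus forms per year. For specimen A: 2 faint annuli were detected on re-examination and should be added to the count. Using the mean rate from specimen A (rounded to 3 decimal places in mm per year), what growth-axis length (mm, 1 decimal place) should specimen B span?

1.8 mm

Specimen A: correcting the raw count gives 56 + 2 = 58 true annuli.
A: 4.2 mm over 58 years gives 4.2 / 58 ≈ 0.072 mm/year.
B's length ≈ 0.072 × 25 = 1.8 mm.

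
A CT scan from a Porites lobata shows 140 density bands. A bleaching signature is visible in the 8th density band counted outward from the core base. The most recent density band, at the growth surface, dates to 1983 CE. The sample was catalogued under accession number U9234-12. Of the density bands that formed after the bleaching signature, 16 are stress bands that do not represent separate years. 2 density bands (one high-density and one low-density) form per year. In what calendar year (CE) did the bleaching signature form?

140 − 8 = 132 density bands lie beyond the bleaching signature toward the growth surface.
Excluding 16 false density bands: 132 − 16 = 116.
Dividing by 2 density bands per year: 116 / 2 = 58 years.
Counting back 58 years from 1983 CE places the bleaching signature in 1983 − 58 = 1925 CE.

1925 CE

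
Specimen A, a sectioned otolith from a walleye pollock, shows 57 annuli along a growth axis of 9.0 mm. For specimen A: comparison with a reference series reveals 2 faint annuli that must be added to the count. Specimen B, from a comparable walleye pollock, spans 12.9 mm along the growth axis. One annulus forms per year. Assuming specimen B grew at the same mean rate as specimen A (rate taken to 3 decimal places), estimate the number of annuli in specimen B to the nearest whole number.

Specimen A: after corrections the count is 57 + 2 = 59 annuli.
A: Extension rate ≈ 9.0 / 59 = 0.153 mm per year.
For B, 12.9 / 0.153 = 84.31 years ≈ 84 annuli.

84 annuli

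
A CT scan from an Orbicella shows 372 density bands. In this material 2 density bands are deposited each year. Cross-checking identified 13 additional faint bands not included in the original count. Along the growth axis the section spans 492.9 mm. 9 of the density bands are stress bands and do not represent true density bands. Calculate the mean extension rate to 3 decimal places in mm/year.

2.622 mm/year

After corrections the count is 372 − 9 + 13 = 376 density bands.
Dividing by 2 density bands per year: 376 / 2 = 188 years.
Mean rate = 492.9 mm / 188 years ≈ 2.622 mm/year.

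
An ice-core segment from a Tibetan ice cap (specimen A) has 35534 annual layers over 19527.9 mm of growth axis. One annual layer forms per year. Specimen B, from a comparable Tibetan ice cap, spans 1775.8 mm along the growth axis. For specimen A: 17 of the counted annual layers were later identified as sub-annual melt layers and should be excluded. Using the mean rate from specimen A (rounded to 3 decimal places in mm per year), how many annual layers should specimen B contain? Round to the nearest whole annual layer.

Specimen A: after corrections the count is 35534 − 17 = 35517 annual layers.
A: Extension rate ≈ 19527.9 / 35517 = 0.550 mm/year.
B spans 1775.8 / 0.550 = 3228.73 years ≈ 3229 annual layers.

3229 annual layers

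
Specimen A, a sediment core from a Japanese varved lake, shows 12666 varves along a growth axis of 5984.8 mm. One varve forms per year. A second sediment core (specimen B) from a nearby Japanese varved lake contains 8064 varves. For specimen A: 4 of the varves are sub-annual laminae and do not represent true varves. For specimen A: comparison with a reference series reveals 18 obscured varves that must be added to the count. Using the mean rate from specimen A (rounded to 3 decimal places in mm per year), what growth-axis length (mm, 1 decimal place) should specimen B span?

Specimen A: true varve count = 12666 − 4 + 18 = 12680.
A: 5984.8 mm over 12680 years gives 5984.8 / 12680 ≈ 0.472 mm per year.
B's length ≈ 0.472 × 8064 = 3806.2 mm.

3806.2 mm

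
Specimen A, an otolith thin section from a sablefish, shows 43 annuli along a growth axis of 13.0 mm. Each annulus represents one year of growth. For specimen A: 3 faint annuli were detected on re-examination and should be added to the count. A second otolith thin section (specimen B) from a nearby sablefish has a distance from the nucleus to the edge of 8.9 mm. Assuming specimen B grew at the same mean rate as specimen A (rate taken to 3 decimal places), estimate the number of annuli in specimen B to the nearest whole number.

31 annuli

Specimen A: adjusted count: 43 + 3 = 46 annuli.
A: 13.0 mm over 46 years gives 13.0 / 46 ≈ 0.283 mm/yr.
For B, 8.9 / 0.283 = 31.45 years ≈ 31 annuli.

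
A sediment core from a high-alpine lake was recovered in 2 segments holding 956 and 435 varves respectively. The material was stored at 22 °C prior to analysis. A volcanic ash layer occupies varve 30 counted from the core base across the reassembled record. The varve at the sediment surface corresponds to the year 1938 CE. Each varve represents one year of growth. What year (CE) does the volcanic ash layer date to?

Total varves = 956 + 435 = 1391.
The volcanic ash layer sits at varve 30 from the core base, so 1391 − 30 = 1361 varves formed after it.
Counting back 1361 years from 1938 CE places the volcanic ash layer in 1938 − 1361 = 577 CE.

577 CE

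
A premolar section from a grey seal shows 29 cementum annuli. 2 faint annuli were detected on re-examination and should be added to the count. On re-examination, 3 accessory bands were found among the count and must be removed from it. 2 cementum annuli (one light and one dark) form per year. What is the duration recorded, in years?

After corrections the count is 29 − 3 + 2 = 28 cementum annuli.
Dividing by 2 cementum annuli per year: 28 / 2 = 14 years.

14 years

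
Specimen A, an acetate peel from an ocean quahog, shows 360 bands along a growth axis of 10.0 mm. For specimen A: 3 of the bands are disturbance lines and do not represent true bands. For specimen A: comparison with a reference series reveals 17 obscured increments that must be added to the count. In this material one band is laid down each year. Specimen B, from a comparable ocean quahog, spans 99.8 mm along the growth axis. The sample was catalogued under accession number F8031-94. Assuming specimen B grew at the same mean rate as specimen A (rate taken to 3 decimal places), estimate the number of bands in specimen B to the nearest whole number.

Specimen A: adjusted count: 360 − 3 + 17 = 374 bands.
A: Mean rate = 10.0 mm / 374 years ≈ 0.027 mm/yr.
B spans 99.8 / 0.027 = 3696.30 years ≈ 3696 bands.

3696 bands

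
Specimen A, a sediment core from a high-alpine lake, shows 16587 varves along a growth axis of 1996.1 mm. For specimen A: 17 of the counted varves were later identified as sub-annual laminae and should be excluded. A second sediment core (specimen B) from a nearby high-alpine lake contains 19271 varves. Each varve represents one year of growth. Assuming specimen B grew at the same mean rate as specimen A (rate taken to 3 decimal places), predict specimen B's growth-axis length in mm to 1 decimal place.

Specimen A: after corrections the count is 16587 − 17 = 16570 varves.
A: Mean rate = 1996.1 mm / 16570 years ≈ 0.120 mm/yr.
B's length ≈ 0.120 × 19271 = 2312.5 mm.

2312.5 mm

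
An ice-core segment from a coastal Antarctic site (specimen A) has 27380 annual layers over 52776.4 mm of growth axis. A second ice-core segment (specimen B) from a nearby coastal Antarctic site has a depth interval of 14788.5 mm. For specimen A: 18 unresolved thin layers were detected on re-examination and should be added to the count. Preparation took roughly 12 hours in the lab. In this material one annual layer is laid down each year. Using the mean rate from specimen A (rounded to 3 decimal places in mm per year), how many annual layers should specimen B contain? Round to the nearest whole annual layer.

Specimen A: true annual layer count = 27380 + 18 = 27398.
A: Extension rate ≈ 52776.4 / 27398 = 1.926 mm/yr.
Specimen B: 14788.5 mm / 1.926 mm per year = 7678.35 years ≈ 7678 annual layers.

7678 annual layers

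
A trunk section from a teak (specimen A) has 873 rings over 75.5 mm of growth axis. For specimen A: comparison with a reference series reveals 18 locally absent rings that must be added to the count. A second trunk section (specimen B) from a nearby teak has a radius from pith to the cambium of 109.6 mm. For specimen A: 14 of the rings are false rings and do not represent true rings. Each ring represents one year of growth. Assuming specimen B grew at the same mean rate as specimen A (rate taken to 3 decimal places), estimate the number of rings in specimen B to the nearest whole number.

1274 rings

Specimen A: correcting the raw count gives 873 − 14 + 18 = 877 true rings.
A: 75.5 mm over 877 years gives 75.5 / 877 ≈ 0.086 mm per year.
For B, 109.6 / 0.086 = 1274.42 years ≈ 1274 rings.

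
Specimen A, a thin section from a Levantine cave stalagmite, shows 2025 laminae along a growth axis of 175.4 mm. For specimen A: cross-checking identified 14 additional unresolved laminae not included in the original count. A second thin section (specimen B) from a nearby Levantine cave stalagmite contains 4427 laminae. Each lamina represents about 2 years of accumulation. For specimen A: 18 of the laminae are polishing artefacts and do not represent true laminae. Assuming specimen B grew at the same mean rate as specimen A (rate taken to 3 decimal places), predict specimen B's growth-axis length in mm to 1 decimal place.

380.7 mm

Specimen A: correcting the raw count gives 2025 − 18 + 14 = 2021 true laminae.
Specimen A: multiplying by 2 years per lamina: 2021 × 2 = 4042 years.
A: Extension rate ≈ 175.4 / 4042 = 0.043 mm/yr.
Specimen B: at 2 years per lamina, 4427 × 2 = 8854 years. B's length ≈ 0.043 × 8854 = 380.7 mm.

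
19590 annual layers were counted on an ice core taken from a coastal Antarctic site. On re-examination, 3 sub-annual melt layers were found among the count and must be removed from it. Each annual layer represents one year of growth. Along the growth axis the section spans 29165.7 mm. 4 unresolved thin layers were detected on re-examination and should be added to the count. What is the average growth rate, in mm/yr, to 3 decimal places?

1.489 mm/yr

True annual layer count = 19590 − 3 + 4 = 19591.
29165.7 mm over 19591 years gives 29165.7 / 19591 ≈ 1.489 mm/yr.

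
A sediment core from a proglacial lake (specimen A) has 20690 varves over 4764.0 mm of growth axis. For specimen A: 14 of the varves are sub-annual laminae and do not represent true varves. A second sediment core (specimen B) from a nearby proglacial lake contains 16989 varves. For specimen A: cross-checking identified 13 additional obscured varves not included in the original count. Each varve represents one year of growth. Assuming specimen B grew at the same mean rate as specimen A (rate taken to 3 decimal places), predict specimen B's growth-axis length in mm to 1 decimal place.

3907.5 mm

Specimen A: after corrections the count is 20690 − 14 + 13 = 20689 varves.
A: 4764.0 mm over 20689 years gives 4764.0 / 20689 ≈ 0.230 mm/year.
B's length ≈ 0.230 × 16989 = 3907.5 mm.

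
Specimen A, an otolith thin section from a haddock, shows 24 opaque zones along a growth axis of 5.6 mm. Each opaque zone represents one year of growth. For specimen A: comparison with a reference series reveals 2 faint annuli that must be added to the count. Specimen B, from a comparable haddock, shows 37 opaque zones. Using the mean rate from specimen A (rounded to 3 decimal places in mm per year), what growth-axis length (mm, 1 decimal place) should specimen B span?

Specimen A: correcting the raw count gives 24 + 2 = 26 true opaque zones.
A: 5.6 mm over 26 years gives 5.6 / 26 ≈ 0.215 mm per year.
Length of B = 0.215 × 37 = 8.0 mm.

8.0 mm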